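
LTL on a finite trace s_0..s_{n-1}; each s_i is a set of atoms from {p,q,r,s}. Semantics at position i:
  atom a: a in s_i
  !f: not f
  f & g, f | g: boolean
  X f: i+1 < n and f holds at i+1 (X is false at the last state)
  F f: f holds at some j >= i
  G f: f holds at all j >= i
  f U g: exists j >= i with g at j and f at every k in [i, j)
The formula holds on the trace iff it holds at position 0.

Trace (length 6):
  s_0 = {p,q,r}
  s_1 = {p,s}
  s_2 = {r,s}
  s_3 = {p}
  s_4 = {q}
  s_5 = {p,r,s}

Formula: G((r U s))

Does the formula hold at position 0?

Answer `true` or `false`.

Answer: false

Derivation:
s_0={p,q,r}: G((r U s))=False (r U s)=True r=True s=False
s_1={p,s}: G((r U s))=False (r U s)=True r=False s=True
s_2={r,s}: G((r U s))=False (r U s)=True r=True s=True
s_3={p}: G((r U s))=False (r U s)=False r=False s=False
s_4={q}: G((r U s))=False (r U s)=False r=False s=False
s_5={p,r,s}: G((r U s))=True (r U s)=True r=True s=True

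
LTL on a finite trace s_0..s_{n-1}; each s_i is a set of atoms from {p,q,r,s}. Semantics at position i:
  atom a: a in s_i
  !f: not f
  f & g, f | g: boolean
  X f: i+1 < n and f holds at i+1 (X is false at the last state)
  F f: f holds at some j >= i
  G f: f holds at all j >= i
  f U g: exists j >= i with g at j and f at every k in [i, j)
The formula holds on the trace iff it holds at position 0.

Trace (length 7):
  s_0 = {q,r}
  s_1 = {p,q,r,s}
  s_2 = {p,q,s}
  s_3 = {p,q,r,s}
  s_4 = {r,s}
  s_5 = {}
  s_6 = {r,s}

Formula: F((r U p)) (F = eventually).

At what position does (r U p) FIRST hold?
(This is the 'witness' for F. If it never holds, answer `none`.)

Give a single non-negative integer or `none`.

Answer: 0

Derivation:
s_0={q,r}: (r U p)=True r=True p=False
s_1={p,q,r,s}: (r U p)=True r=True p=True
s_2={p,q,s}: (r U p)=True r=False p=True
s_3={p,q,r,s}: (r U p)=True r=True p=True
s_4={r,s}: (r U p)=False r=True p=False
s_5={}: (r U p)=False r=False p=False
s_6={r,s}: (r U p)=False r=True p=False
F((r U p)) holds; first witness at position 0.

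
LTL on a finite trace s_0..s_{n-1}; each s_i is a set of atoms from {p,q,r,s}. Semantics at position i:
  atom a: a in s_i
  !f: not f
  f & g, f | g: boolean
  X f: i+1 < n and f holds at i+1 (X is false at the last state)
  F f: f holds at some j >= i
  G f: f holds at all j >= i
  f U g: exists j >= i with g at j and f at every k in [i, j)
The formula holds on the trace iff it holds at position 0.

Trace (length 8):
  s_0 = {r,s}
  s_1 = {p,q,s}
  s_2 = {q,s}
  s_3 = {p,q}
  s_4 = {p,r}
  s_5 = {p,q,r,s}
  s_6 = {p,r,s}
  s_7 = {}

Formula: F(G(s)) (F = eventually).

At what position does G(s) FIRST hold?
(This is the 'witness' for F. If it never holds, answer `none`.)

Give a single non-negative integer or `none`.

Answer: none

Derivation:
s_0={r,s}: G(s)=False s=True
s_1={p,q,s}: G(s)=False s=True
s_2={q,s}: G(s)=False s=True
s_3={p,q}: G(s)=False s=False
s_4={p,r}: G(s)=False s=False
s_5={p,q,r,s}: G(s)=False s=True
s_6={p,r,s}: G(s)=False s=True
s_7={}: G(s)=False s=False
F(G(s)) does not hold (no witness exists).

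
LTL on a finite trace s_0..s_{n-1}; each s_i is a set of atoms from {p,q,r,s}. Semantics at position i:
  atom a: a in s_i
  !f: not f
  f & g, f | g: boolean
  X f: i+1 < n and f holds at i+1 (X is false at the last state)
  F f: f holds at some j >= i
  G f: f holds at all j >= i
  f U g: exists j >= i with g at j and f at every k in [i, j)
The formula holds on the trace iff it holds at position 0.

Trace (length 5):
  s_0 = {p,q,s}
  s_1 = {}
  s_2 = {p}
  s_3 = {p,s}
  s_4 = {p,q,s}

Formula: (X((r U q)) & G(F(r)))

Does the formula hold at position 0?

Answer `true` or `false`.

Answer: false

Derivation:
s_0={p,q,s}: (X((r U q)) & G(F(r)))=False X((r U q))=False (r U q)=True r=False q=True G(F(r))=False F(r)=False
s_1={}: (X((r U q)) & G(F(r)))=False X((r U q))=False (r U q)=False r=False q=False G(F(r))=False F(r)=False
s_2={p}: (X((r U q)) & G(F(r)))=False X((r U q))=False (r U q)=False r=False q=False G(F(r))=False F(r)=False
s_3={p,s}: (X((r U q)) & G(F(r)))=False X((r U q))=True (r U q)=False r=False q=False G(F(r))=False F(r)=False
s_4={p,q,s}: (X((r U q)) & G(F(r)))=False X((r U q))=False (r U q)=True r=False q=True G(F(r))=False F(r)=False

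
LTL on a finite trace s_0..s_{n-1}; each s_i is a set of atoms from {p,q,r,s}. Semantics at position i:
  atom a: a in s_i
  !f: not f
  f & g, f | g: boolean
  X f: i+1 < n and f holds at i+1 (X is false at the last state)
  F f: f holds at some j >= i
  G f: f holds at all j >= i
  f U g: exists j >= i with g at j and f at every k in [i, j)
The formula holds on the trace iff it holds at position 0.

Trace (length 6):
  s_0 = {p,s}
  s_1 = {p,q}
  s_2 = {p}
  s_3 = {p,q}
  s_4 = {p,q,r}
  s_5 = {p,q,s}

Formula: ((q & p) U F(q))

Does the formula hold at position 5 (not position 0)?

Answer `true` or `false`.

Answer: true

Derivation:
s_0={p,s}: ((q & p) U F(q))=True (q & p)=False q=False p=True F(q)=True
s_1={p,q}: ((q & p) U F(q))=True (q & p)=True q=True p=True F(q)=True
s_2={p}: ((q & p) U F(q))=True (q & p)=False q=False p=True F(q)=True
s_3={p,q}: ((q & p) U F(q))=True (q & p)=True q=True p=True F(q)=True
s_4={p,q,r}: ((q & p) U F(q))=True (q & p)=True q=True p=True F(q)=True
s_5={p,q,s}: ((q & p) U F(q))=True (q & p)=True q=True p=True F(q)=True
Evaluating at position 5: result = True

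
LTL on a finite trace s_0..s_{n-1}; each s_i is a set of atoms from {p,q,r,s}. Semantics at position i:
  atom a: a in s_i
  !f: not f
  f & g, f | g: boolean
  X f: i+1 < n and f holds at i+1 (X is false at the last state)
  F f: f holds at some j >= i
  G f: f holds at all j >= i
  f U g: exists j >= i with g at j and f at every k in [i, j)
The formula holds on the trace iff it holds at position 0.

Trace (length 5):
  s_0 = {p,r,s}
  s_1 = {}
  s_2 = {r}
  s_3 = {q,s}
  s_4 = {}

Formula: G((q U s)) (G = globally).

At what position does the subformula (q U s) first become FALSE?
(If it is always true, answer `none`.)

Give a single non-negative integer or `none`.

s_0={p,r,s}: (q U s)=True q=False s=True
s_1={}: (q U s)=False q=False s=False
s_2={r}: (q U s)=False q=False s=False
s_3={q,s}: (q U s)=True q=True s=True
s_4={}: (q U s)=False q=False s=False
G((q U s)) holds globally = False
First violation at position 1.

Answer: 1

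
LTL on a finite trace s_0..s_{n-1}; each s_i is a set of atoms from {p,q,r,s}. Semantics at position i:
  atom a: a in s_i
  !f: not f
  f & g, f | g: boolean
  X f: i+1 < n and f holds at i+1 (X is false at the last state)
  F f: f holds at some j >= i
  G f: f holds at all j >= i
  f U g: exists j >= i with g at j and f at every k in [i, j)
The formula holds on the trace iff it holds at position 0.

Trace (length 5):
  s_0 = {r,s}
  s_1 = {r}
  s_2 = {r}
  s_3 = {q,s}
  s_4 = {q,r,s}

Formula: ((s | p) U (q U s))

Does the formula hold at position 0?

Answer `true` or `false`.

Answer: true

Derivation:
s_0={r,s}: ((s | p) U (q U s))=True (s | p)=True s=True p=False (q U s)=True q=False
s_1={r}: ((s | p) U (q U s))=False (s | p)=False s=False p=False (q U s)=False q=False
s_2={r}: ((s | p) U (q U s))=False (s | p)=False s=False p=False (q U s)=False q=False
s_3={q,s}: ((s | p) U (q U s))=True (s | p)=True s=True p=False (q U s)=True q=True
s_4={q,r,s}: ((s | p) U (q U s))=True (s | p)=True s=True p=False (q U s)=True q=True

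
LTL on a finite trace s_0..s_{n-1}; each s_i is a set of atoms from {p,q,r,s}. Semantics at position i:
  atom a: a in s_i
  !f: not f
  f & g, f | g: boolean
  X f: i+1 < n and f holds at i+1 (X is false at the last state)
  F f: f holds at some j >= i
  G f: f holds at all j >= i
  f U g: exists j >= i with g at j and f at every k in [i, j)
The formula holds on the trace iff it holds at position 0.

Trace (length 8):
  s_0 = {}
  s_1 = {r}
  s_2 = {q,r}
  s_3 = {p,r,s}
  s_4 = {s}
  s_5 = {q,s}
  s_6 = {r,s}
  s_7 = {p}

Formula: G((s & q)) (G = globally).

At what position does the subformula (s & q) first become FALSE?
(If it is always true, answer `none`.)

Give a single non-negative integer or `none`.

Answer: 0

Derivation:
s_0={}: (s & q)=False s=False q=False
s_1={r}: (s & q)=False s=False q=False
s_2={q,r}: (s & q)=False s=False q=True
s_3={p,r,s}: (s & q)=False s=True q=False
s_4={s}: (s & q)=False s=True q=False
s_5={q,s}: (s & q)=True s=True q=True
s_6={r,s}: (s & q)=False s=True q=False
s_7={p}: (s & q)=False s=False q=False
G((s & q)) holds globally = False
First violation at position 0.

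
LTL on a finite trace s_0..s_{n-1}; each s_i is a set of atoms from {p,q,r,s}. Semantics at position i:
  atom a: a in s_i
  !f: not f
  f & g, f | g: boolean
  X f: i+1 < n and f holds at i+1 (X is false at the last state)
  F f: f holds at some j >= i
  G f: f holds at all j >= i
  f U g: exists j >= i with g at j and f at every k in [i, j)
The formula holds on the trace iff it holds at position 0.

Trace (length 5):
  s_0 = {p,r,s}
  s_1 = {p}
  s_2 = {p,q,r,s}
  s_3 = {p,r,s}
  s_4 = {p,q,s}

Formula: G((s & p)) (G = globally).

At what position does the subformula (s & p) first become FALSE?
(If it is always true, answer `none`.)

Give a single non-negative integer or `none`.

Answer: 1

Derivation:
s_0={p,r,s}: (s & p)=True s=True p=True
s_1={p}: (s & p)=False s=False p=True
s_2={p,q,r,s}: (s & p)=True s=True p=True
s_3={p,r,s}: (s & p)=True s=True p=True
s_4={p,q,s}: (s & p)=True s=True p=True
G((s & p)) holds globally = False
First violation at position 1.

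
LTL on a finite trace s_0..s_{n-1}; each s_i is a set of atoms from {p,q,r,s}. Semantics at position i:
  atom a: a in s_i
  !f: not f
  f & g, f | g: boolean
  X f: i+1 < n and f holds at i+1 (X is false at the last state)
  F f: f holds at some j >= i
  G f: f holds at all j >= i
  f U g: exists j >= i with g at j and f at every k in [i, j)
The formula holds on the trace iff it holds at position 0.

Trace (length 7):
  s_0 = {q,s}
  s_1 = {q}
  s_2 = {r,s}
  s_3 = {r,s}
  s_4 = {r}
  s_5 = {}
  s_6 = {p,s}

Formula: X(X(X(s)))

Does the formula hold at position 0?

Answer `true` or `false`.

Answer: true

Derivation:
s_0={q,s}: X(X(X(s)))=True X(X(s))=True X(s)=False s=True
s_1={q}: X(X(X(s)))=False X(X(s))=True X(s)=True s=False
s_2={r,s}: X(X(X(s)))=False X(X(s))=False X(s)=True s=True
s_3={r,s}: X(X(X(s)))=True X(X(s))=False X(s)=False s=True
s_4={r}: X(X(X(s)))=False X(X(s))=True X(s)=False s=False
s_5={}: X(X(X(s)))=False X(X(s))=False X(s)=True s=False
s_6={p,s}: X(X(X(s)))=False X(X(s))=False X(s)=False s=True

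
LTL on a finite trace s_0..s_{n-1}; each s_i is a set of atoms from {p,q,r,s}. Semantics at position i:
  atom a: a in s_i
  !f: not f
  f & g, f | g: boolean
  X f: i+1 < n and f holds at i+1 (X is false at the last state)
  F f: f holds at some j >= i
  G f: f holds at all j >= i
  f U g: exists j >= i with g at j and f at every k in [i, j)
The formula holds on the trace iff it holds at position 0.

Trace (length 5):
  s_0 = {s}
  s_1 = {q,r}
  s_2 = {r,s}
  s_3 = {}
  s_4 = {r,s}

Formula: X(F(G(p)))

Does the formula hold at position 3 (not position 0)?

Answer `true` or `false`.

s_0={s}: X(F(G(p)))=False F(G(p))=False G(p)=False p=False
s_1={q,r}: X(F(G(p)))=False F(G(p))=False G(p)=False p=False
s_2={r,s}: X(F(G(p)))=False F(G(p))=False G(p)=False p=False
s_3={}: X(F(G(p)))=False F(G(p))=False G(p)=False p=False
s_4={r,s}: X(F(G(p)))=False F(G(p))=False G(p)=False p=False
Evaluating at position 3: result = False

Answer: false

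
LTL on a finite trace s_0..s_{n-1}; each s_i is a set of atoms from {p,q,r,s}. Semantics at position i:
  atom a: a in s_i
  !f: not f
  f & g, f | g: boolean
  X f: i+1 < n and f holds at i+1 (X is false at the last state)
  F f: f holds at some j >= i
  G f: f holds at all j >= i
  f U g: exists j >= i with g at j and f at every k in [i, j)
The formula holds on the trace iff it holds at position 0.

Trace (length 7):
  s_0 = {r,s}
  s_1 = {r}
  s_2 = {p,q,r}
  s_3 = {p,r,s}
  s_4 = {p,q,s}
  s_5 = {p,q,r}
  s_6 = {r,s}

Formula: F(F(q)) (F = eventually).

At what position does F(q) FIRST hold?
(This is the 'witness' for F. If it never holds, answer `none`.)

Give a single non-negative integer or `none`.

s_0={r,s}: F(q)=True q=False
s_1={r}: F(q)=True q=False
s_2={p,q,r}: F(q)=True q=True
s_3={p,r,s}: F(q)=True q=False
s_4={p,q,s}: F(q)=True q=True
s_5={p,q,r}: F(q)=True q=True
s_6={r,s}: F(q)=False q=False
F(F(q)) holds; first witness at position 0.

Answer: 0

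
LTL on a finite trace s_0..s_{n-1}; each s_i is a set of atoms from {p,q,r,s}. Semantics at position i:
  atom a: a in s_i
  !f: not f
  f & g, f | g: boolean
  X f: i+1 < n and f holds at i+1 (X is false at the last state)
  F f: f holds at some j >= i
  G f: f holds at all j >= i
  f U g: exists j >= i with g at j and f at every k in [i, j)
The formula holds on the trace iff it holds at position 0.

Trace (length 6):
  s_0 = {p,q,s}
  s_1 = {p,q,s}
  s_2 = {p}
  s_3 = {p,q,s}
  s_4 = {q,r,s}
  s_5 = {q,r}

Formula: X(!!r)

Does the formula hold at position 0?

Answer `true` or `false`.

s_0={p,q,s}: X(!!r)=False !!r=False !r=True r=False
s_1={p,q,s}: X(!!r)=False !!r=False !r=True r=False
s_2={p}: X(!!r)=False !!r=False !r=True r=False
s_3={p,q,s}: X(!!r)=True !!r=False !r=True r=False
s_4={q,r,s}: X(!!r)=True !!r=True !r=False r=True
s_5={q,r}: X(!!r)=False !!r=True !r=False r=True

Answer: false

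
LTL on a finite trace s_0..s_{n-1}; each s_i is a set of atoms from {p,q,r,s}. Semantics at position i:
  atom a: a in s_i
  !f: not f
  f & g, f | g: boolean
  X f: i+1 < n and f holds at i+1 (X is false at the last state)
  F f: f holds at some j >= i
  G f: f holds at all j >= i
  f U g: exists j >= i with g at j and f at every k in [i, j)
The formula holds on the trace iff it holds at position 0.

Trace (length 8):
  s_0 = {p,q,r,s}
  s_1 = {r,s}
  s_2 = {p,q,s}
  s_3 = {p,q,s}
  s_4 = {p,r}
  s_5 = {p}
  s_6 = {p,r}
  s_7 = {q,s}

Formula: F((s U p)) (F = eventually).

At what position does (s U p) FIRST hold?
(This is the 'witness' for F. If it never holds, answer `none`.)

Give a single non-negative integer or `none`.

s_0={p,q,r,s}: (s U p)=True s=True p=True
s_1={r,s}: (s U p)=True s=True p=False
s_2={p,q,s}: (s U p)=True s=True p=True
s_3={p,q,s}: (s U p)=True s=True p=True
s_4={p,r}: (s U p)=True s=False p=True
s_5={p}: (s U p)=True s=False p=True
s_6={p,r}: (s U p)=True s=False p=True
s_7={q,s}: (s U p)=False s=True p=False
F((s U p)) holds; first witness at position 0.

Answer: 0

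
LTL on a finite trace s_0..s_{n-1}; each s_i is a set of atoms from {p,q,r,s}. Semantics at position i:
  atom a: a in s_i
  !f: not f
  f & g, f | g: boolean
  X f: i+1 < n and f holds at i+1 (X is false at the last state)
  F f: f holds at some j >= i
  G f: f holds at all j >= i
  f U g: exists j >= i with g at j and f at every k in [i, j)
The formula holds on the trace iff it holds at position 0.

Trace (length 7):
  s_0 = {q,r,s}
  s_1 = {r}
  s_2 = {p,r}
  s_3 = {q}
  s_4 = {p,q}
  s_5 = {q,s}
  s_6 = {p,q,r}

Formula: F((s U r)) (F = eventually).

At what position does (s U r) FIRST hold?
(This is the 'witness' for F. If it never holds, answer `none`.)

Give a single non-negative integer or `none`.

Answer: 0

Derivation:
s_0={q,r,s}: (s U r)=True s=True r=True
s_1={r}: (s U r)=True s=False r=True
s_2={p,r}: (s U r)=True s=False r=True
s_3={q}: (s U r)=False s=False r=False
s_4={p,q}: (s U r)=False s=False r=False
s_5={q,s}: (s U r)=True s=True r=False
s_6={p,q,r}: (s U r)=True s=False r=True
F((s U r)) holds; first witness at position 0.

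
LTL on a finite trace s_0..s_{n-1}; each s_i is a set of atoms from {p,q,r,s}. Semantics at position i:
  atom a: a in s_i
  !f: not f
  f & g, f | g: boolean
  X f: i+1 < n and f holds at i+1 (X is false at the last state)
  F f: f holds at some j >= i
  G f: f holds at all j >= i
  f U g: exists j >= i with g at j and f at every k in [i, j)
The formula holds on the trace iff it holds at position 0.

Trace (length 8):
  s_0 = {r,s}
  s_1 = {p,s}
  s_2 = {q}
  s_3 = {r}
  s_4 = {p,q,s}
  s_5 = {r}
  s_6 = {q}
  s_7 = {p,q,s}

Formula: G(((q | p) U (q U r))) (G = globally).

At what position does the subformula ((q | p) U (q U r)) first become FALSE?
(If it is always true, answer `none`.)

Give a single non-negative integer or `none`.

s_0={r,s}: ((q | p) U (q U r))=True (q | p)=False q=False p=False (q U r)=True r=True
s_1={p,s}: ((q | p) U (q U r))=True (q | p)=True q=False p=True (q U r)=False r=False
s_2={q}: ((q | p) U (q U r))=True (q | p)=True q=True p=False (q U r)=True r=False
s_3={r}: ((q | p) U (q U r))=True (q | p)=False q=False p=False (q U r)=True r=True
s_4={p,q,s}: ((q | p) U (q U r))=True (q | p)=True q=True p=True (q U r)=True r=False
s_5={r}: ((q | p) U (q U r))=True (q | p)=False q=False p=False (q U r)=True r=True
s_6={q}: ((q | p) U (q U r))=False (q | p)=True q=True p=False (q U r)=False r=False
s_7={p,q,s}: ((q | p) U (q U r))=False (q | p)=True q=True p=True (q U r)=False r=False
G(((q | p) U (q U r))) holds globally = False
First violation at position 6.

Answer: 6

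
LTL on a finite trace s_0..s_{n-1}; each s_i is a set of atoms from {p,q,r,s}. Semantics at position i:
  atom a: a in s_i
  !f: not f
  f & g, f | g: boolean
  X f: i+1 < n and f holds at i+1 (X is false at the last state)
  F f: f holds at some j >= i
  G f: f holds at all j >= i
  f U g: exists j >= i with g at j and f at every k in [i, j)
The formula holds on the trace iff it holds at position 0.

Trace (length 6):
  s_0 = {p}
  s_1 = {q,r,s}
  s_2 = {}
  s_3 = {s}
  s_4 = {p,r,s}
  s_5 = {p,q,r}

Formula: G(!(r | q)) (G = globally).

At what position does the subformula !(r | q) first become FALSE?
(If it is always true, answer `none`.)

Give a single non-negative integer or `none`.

Answer: 1

Derivation:
s_0={p}: !(r | q)=True (r | q)=False r=False q=False
s_1={q,r,s}: !(r | q)=False (r | q)=True r=True q=True
s_2={}: !(r | q)=True (r | q)=False r=False q=False
s_3={s}: !(r | q)=True (r | q)=False r=False q=False
s_4={p,r,s}: !(r | q)=False (r | q)=True r=True q=False
s_5={p,q,r}: !(r | q)=False (r | q)=True r=True q=True
G(!(r | q)) holds globally = False
First violation at position 1.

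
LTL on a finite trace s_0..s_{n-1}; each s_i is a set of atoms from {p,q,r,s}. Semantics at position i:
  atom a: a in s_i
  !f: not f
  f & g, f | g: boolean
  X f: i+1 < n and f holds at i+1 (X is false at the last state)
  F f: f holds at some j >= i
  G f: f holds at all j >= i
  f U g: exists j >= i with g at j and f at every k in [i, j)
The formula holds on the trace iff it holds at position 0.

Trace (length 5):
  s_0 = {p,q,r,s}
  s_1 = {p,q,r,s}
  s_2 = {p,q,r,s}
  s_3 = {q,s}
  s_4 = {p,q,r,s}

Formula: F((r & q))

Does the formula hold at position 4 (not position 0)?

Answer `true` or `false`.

s_0={p,q,r,s}: F((r & q))=True (r & q)=True r=True q=True
s_1={p,q,r,s}: F((r & q))=True (r & q)=True r=True q=True
s_2={p,q,r,s}: F((r & q))=True (r & q)=True r=True q=True
s_3={q,s}: F((r & q))=True (r & q)=False r=False q=True
s_4={p,q,r,s}: F((r & q))=True (r & q)=True r=True q=True
Evaluating at position 4: result = True

Answer: true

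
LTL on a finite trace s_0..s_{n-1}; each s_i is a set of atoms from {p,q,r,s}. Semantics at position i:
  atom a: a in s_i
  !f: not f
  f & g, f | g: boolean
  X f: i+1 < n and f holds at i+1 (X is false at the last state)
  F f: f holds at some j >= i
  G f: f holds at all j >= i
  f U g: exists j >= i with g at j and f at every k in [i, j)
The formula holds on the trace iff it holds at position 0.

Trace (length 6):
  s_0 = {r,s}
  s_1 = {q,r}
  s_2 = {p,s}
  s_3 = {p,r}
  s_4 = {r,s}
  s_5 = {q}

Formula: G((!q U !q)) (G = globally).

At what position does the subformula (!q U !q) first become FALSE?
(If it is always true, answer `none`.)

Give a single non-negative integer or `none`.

s_0={r,s}: (!q U !q)=True !q=True q=False
s_1={q,r}: (!q U !q)=False !q=False q=True
s_2={p,s}: (!q U !q)=True !q=True q=False
s_3={p,r}: (!q U !q)=True !q=True q=False
s_4={r,s}: (!q U !q)=True !q=True q=False
s_5={q}: (!q U !q)=False !q=False q=True
G((!q U !q)) holds globally = False
First violation at position 1.

Answer: 1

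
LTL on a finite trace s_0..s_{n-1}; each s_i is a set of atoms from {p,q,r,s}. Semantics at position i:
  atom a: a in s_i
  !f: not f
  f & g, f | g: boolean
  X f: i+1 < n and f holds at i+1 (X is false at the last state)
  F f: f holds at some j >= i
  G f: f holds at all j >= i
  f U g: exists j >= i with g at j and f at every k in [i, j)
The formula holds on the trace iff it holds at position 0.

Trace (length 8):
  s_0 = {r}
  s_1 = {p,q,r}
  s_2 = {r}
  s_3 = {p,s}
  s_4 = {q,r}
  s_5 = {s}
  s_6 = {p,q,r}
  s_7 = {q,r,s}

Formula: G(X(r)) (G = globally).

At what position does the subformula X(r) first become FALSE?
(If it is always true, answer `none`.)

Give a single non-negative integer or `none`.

s_0={r}: X(r)=True r=True
s_1={p,q,r}: X(r)=True r=True
s_2={r}: X(r)=False r=True
s_3={p,s}: X(r)=True r=False
s_4={q,r}: X(r)=False r=True
s_5={s}: X(r)=True r=False
s_6={p,q,r}: X(r)=True r=True
s_7={q,r,s}: X(r)=False r=True
G(X(r)) holds globally = False
First violation at position 2.

Answer: 2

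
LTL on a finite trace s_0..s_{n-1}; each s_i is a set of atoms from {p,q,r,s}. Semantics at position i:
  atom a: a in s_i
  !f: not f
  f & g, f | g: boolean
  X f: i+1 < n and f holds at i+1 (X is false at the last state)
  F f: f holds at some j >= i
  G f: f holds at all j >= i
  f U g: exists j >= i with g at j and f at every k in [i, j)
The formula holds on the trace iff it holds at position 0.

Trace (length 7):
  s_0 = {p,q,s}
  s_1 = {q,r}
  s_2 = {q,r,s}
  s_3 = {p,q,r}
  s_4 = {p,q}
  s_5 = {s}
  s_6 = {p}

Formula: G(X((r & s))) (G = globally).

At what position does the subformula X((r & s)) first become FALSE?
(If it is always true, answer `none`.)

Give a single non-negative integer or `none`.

Answer: 0

Derivation:
s_0={p,q,s}: X((r & s))=False (r & s)=False r=False s=True
s_1={q,r}: X((r & s))=True (r & s)=False r=True s=False
s_2={q,r,s}: X((r & s))=False (r & s)=True r=True s=True
s_3={p,q,r}: X((r & s))=False (r & s)=False r=True s=False
s_4={p,q}: X((r & s))=False (r & s)=False r=False s=False
s_5={s}: X((r & s))=False (r & s)=False r=False s=True
s_6={p}: X((r & s))=False (r & s)=False r=False s=False
G(X((r & s))) holds globally = False
First violation at position 0.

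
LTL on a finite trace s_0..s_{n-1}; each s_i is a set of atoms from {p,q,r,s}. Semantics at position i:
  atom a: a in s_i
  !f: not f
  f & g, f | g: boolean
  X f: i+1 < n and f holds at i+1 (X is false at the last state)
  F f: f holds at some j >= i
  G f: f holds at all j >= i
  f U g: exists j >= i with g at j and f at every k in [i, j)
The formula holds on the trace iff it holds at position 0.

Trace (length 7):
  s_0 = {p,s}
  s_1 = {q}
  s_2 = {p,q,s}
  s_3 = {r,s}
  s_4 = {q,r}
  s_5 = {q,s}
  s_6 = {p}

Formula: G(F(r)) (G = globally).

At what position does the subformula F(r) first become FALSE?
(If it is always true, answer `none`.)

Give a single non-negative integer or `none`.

Answer: 5

Derivation:
s_0={p,s}: F(r)=True r=False
s_1={q}: F(r)=True r=False
s_2={p,q,s}: F(r)=True r=False
s_3={r,s}: F(r)=True r=True
s_4={q,r}: F(r)=True r=True
s_5={q,s}: F(r)=False r=False
s_6={p}: F(r)=False r=False
G(F(r)) holds globally = False
First violation at position 5.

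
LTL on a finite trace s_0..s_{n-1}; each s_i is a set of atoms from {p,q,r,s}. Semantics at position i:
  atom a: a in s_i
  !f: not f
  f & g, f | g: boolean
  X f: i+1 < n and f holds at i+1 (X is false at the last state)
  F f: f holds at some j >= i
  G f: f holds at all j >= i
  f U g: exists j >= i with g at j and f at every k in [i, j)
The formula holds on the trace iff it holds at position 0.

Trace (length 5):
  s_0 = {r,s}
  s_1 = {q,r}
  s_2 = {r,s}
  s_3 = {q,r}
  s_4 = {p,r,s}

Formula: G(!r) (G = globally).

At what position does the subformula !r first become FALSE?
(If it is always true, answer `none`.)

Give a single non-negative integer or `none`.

s_0={r,s}: !r=False r=True
s_1={q,r}: !r=False r=True
s_2={r,s}: !r=False r=True
s_3={q,r}: !r=False r=True
s_4={p,r,s}: !r=False r=True
G(!r) holds globally = False
First violation at position 0.

Answer: 0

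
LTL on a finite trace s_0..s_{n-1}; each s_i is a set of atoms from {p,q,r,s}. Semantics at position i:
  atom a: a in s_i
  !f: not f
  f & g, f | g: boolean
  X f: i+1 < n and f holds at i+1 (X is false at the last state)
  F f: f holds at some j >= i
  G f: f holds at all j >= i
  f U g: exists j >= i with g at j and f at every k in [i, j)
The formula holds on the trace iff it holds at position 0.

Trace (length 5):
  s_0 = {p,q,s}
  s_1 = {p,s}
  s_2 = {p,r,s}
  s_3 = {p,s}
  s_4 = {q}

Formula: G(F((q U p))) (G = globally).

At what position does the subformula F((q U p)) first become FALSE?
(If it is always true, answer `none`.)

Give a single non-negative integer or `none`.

s_0={p,q,s}: F((q U p))=True (q U p)=True q=True p=True
s_1={p,s}: F((q U p))=True (q U p)=True q=False p=True
s_2={p,r,s}: F((q U p))=True (q U p)=True q=False p=True
s_3={p,s}: F((q U p))=True (q U p)=True q=False p=True
s_4={q}: F((q U p))=False (q U p)=False q=True p=False
G(F((q U p))) holds globally = False
First violation at position 4.

Answer: 4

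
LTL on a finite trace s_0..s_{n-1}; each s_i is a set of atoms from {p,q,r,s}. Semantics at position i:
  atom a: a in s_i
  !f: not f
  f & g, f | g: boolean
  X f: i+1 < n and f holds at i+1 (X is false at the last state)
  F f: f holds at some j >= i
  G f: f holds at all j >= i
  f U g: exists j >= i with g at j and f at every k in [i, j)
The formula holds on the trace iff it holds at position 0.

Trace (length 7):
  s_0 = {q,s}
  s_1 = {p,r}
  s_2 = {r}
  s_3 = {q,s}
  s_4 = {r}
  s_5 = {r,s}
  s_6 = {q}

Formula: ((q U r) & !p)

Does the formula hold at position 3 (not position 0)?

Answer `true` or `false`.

Answer: true

Derivation:
s_0={q,s}: ((q U r) & !p)=True (q U r)=True q=True r=False !p=True p=False
s_1={p,r}: ((q U r) & !p)=False (q U r)=True q=False r=True !p=False p=True
s_2={r}: ((q U r) & !p)=True (q U r)=True q=False r=True !p=True p=False
s_3={q,s}: ((q U r) & !p)=True (q U r)=True q=True r=False !p=True p=False
s_4={r}: ((q U r) & !p)=True (q U r)=True q=False r=True !p=True p=False
s_5={r,s}: ((q U r) & !p)=True (q U r)=True q=False r=True !p=True p=False
s_6={q}: ((q U r) & !p)=False (q U r)=False q=True r=False !p=True p=False
Evaluating at position 3: result = True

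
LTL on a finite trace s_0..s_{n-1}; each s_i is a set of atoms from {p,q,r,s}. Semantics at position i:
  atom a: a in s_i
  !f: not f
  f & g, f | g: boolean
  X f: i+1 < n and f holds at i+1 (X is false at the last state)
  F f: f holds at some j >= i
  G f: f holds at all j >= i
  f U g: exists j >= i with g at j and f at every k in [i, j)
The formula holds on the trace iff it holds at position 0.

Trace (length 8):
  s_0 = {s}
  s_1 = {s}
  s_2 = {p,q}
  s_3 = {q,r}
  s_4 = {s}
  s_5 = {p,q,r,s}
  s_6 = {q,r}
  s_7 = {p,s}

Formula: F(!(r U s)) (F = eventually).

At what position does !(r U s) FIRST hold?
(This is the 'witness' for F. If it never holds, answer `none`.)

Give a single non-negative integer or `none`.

Answer: 2

Derivation:
s_0={s}: !(r U s)=False (r U s)=True r=False s=True
s_1={s}: !(r U s)=False (r U s)=True r=False s=True
s_2={p,q}: !(r U s)=True (r U s)=False r=False s=False
s_3={q,r}: !(r U s)=False (r U s)=True r=True s=False
s_4={s}: !(r U s)=False (r U s)=True r=False s=True
s_5={p,q,r,s}: !(r U s)=False (r U s)=True r=True s=True
s_6={q,r}: !(r U s)=False (r U s)=True r=True s=False
s_7={p,s}: !(r U s)=False (r U s)=True r=False s=True
F(!(r U s)) holds; first witness at position 2.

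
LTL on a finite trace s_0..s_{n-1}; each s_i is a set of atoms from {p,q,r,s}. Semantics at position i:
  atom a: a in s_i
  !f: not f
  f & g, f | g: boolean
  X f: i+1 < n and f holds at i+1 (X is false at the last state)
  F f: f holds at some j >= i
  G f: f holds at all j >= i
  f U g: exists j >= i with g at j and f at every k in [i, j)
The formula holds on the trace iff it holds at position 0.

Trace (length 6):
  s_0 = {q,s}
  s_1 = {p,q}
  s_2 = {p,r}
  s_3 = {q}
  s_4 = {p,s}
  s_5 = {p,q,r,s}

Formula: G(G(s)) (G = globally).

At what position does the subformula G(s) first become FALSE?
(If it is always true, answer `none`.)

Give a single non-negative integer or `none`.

s_0={q,s}: G(s)=False s=True
s_1={p,q}: G(s)=False s=False
s_2={p,r}: G(s)=False s=False
s_3={q}: G(s)=False s=False
s_4={p,s}: G(s)=True s=True
s_5={p,q,r,s}: G(s)=True s=True
G(G(s)) holds globally = False
First violation at position 0.

Answer: 0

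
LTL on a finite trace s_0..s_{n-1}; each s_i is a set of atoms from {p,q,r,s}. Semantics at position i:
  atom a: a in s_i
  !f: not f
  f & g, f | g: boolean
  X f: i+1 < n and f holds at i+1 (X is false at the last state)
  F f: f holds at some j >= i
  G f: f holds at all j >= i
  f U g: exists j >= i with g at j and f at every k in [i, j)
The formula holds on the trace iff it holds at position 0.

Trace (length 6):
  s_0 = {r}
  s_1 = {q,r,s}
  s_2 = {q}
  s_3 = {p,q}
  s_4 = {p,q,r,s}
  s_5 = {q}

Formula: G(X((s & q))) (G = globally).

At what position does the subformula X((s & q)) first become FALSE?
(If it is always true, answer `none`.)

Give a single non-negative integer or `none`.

s_0={r}: X((s & q))=True (s & q)=False s=False q=False
s_1={q,r,s}: X((s & q))=False (s & q)=True s=True q=True
s_2={q}: X((s & q))=False (s & q)=False s=False q=True
s_3={p,q}: X((s & q))=True (s & q)=False s=False q=True
s_4={p,q,r,s}: X((s & q))=False (s & q)=True s=True q=True
s_5={q}: X((s & q))=False (s & q)=False s=False q=True
G(X((s & q))) holds globally = False
First violation at position 1.

Answer: 1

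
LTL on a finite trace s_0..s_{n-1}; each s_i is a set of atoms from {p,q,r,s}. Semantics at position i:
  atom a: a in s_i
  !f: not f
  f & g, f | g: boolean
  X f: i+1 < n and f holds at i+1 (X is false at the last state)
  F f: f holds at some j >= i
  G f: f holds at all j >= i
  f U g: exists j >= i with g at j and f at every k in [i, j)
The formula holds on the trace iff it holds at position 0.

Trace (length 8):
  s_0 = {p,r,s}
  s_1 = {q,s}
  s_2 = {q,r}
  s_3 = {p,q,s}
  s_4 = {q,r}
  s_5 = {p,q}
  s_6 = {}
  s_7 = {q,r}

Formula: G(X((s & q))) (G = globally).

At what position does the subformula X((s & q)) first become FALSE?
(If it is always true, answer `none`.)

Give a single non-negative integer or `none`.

s_0={p,r,s}: X((s & q))=True (s & q)=False s=True q=False
s_1={q,s}: X((s & q))=False (s & q)=True s=True q=True
s_2={q,r}: X((s & q))=True (s & q)=False s=False q=True
s_3={p,q,s}: X((s & q))=False (s & q)=True s=True q=True
s_4={q,r}: X((s & q))=False (s & q)=False s=False q=True
s_5={p,q}: X((s & q))=False (s & q)=False s=False q=True
s_6={}: X((s & q))=False (s & q)=False s=False q=False
s_7={q,r}: X((s & q))=False (s & q)=False s=False q=True
G(X((s & q))) holds globally = False
First violation at position 1.

Answer: 1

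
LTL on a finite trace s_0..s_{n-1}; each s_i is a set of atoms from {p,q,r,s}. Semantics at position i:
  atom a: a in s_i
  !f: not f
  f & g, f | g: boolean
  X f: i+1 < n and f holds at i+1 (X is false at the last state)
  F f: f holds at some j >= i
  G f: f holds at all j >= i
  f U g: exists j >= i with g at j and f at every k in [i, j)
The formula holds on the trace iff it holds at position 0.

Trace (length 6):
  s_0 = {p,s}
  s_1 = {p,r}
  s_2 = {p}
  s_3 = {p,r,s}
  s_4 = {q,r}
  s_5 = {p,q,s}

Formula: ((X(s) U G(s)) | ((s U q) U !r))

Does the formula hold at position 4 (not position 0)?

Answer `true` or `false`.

s_0={p,s}: ((X(s) U G(s)) | ((s U q) U !r))=True (X(s) U G(s))=False X(s)=False s=True G(s)=False ((s U q) U !r)=True (s U q)=False q=False !r=True r=False
s_1={p,r}: ((X(s) U G(s)) | ((s U q) U !r))=False (X(s) U G(s))=False X(s)=False s=False G(s)=False ((s U q) U !r)=False (s U q)=False q=False !r=False r=True
s_2={p}: ((X(s) U G(s)) | ((s U q) U !r))=True (X(s) U G(s))=False X(s)=True s=False G(s)=False ((s U q) U !r)=True (s U q)=False q=False !r=True r=False
s_3={p,r,s}: ((X(s) U G(s)) | ((s U q) U !r))=True (X(s) U G(s))=False X(s)=False s=True G(s)=False ((s U q) U !r)=True (s U q)=True q=False !r=False r=True
s_4={q,r}: ((X(s) U G(s)) | ((s U q) U !r))=True (X(s) U G(s))=True X(s)=True s=False G(s)=False ((s U q) U !r)=True (s U q)=True q=True !r=False r=True
s_5={p,q,s}: ((X(s) U G(s)) | ((s U q) U !r))=True (X(s) U G(s))=True X(s)=False s=True G(s)=True ((s U q) U !r)=True (s U q)=True q=True !r=True r=False
Evaluating at position 4: result = True

Answer: true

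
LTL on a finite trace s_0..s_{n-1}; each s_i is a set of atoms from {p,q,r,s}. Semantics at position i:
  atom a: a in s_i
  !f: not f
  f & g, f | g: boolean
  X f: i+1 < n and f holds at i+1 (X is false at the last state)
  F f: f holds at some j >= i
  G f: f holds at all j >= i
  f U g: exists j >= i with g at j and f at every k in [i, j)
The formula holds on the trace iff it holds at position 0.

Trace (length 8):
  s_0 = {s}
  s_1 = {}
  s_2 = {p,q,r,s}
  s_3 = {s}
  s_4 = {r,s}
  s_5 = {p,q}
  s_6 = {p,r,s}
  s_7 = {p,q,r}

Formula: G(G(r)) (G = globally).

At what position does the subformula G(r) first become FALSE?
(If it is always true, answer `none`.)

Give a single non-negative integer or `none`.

s_0={s}: G(r)=False r=False
s_1={}: G(r)=False r=False
s_2={p,q,r,s}: G(r)=False r=True
s_3={s}: G(r)=False r=False
s_4={r,s}: G(r)=False r=True
s_5={p,q}: G(r)=False r=False
s_6={p,r,s}: G(r)=True r=True
s_7={p,q,r}: G(r)=True r=True
G(G(r)) holds globally = False
First violation at position 0.

Answer: 0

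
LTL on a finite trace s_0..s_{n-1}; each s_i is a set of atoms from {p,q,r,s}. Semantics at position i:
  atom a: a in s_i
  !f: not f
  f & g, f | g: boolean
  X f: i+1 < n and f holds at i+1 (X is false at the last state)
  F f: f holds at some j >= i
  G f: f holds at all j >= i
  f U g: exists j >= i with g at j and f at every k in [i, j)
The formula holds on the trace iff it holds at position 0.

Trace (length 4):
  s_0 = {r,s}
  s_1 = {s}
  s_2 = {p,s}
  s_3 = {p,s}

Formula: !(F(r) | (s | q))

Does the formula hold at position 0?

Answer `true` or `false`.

Answer: false

Derivation:
s_0={r,s}: !(F(r) | (s | q))=False (F(r) | (s | q))=True F(r)=True r=True (s | q)=True s=True q=False
s_1={s}: !(F(r) | (s | q))=False (F(r) | (s | q))=True F(r)=False r=False (s | q)=True s=True q=False
s_2={p,s}: !(F(r) | (s | q))=False (F(r) | (s | q))=True F(r)=False r=False (s | q)=True s=True q=False
s_3={p,s}: !(F(r) | (s | q))=False (F(r) | (s | q))=True F(r)=False r=False (s | q)=True s=True q=False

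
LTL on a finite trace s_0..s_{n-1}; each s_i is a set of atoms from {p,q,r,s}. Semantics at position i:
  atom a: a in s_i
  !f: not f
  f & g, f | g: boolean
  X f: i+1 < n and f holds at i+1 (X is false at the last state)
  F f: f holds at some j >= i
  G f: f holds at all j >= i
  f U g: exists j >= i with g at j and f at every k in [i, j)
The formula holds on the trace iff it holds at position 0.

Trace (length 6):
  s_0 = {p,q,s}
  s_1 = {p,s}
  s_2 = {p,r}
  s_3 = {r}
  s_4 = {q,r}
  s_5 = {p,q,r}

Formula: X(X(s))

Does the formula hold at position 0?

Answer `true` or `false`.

Answer: false

Derivation:
s_0={p,q,s}: X(X(s))=False X(s)=True s=True
s_1={p,s}: X(X(s))=False X(s)=False s=True
s_2={p,r}: X(X(s))=False X(s)=False s=False
s_3={r}: X(X(s))=False X(s)=False s=False
s_4={q,r}: X(X(s))=False X(s)=False s=False
s_5={p,q,r}: X(X(s))=False X(s)=False s=False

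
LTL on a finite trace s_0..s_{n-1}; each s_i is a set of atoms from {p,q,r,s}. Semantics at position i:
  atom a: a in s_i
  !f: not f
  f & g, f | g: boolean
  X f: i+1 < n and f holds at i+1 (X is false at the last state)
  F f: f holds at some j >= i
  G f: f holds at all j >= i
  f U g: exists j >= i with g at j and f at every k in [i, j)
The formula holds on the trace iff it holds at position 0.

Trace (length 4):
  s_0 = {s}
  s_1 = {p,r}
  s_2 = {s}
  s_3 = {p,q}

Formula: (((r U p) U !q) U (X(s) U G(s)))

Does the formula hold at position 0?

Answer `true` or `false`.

s_0={s}: (((r U p) U !q) U (X(s) U G(s)))=False ((r U p) U !q)=True (r U p)=False r=False p=False !q=True q=False (X(s) U G(s))=False X(s)=False s=True G(s)=False
s_1={p,r}: (((r U p) U !q) U (X(s) U G(s)))=False ((r U p) U !q)=True (r U p)=True r=True p=True !q=True q=False (X(s) U G(s))=False X(s)=True s=False G(s)=False
s_2={s}: (((r U p) U !q) U (X(s) U G(s)))=False ((r U p) U !q)=True (r U p)=False r=False p=False !q=True q=False (X(s) U G(s))=False X(s)=False s=True G(s)=False
s_3={p,q}: (((r U p) U !q) U (X(s) U G(s)))=False ((r U p) U !q)=False (r U p)=True r=False p=True !q=False q=True (X(s) U G(s))=False X(s)=False s=False G(s)=False

Answer: false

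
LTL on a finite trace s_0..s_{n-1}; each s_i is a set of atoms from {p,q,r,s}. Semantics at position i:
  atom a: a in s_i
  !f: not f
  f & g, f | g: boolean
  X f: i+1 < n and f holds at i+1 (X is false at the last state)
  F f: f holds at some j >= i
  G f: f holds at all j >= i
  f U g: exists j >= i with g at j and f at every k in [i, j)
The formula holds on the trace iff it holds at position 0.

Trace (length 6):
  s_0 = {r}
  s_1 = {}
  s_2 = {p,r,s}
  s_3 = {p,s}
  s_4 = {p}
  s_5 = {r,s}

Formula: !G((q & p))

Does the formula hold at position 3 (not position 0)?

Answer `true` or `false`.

Answer: true

Derivation:
s_0={r}: !G((q & p))=True G((q & p))=False (q & p)=False q=False p=False
s_1={}: !G((q & p))=True G((q & p))=False (q & p)=False q=False p=False
s_2={p,r,s}: !G((q & p))=True G((q & p))=False (q & p)=False q=False p=True
s_3={p,s}: !G((q & p))=True G((q & p))=False (q & p)=False q=False p=True
s_4={p}: !G((q & p))=True G((q & p))=False (q & p)=False q=False p=True
s_5={r,s}: !G((q & p))=True G((q & p))=False (q & p)=False q=False p=False
Evaluating at position 3: result = True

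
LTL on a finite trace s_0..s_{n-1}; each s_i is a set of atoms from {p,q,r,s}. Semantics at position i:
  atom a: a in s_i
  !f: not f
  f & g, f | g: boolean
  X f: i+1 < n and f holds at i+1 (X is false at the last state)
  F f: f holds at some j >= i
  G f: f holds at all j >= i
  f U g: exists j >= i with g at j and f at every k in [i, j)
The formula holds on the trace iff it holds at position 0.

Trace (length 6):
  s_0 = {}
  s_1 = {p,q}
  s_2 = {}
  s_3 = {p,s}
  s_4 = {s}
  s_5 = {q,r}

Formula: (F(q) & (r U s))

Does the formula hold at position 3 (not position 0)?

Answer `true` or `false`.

Answer: true

Derivation:
s_0={}: (F(q) & (r U s))=False F(q)=True q=False (r U s)=False r=False s=False
s_1={p,q}: (F(q) & (r U s))=False F(q)=True q=True (r U s)=False r=False s=False
s_2={}: (F(q) & (r U s))=False F(q)=True q=False (r U s)=False r=False s=False
s_3={p,s}: (F(q) & (r U s))=True F(q)=True q=False (r U s)=True r=False s=True
s_4={s}: (F(q) & (r U s))=True F(q)=True q=False (r U s)=True r=False s=True
s_5={q,r}: (F(q) & (r U s))=False F(q)=True q=True (r U s)=False r=True s=False
Evaluating at position 3: result = True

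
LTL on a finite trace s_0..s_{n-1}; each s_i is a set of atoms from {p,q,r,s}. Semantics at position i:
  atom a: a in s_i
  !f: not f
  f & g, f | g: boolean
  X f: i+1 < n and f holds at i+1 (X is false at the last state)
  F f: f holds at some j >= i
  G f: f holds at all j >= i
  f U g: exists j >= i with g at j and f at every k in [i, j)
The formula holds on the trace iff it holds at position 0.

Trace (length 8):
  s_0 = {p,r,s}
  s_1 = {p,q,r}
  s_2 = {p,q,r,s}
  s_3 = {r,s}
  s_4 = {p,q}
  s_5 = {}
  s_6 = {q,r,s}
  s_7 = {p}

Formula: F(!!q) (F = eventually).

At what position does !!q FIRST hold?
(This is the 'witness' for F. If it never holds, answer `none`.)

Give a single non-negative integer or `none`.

Answer: 1

Derivation:
s_0={p,r,s}: !!q=False !q=True q=False
s_1={p,q,r}: !!q=True !q=False q=True
s_2={p,q,r,s}: !!q=True !q=False q=True
s_3={r,s}: !!q=False !q=True q=False
s_4={p,q}: !!q=True !q=False q=True
s_5={}: !!q=False !q=True q=False
s_6={q,r,s}: !!q=True !q=False q=True
s_7={p}: !!q=False !q=True q=False
F(!!q) holds; first witness at position 1.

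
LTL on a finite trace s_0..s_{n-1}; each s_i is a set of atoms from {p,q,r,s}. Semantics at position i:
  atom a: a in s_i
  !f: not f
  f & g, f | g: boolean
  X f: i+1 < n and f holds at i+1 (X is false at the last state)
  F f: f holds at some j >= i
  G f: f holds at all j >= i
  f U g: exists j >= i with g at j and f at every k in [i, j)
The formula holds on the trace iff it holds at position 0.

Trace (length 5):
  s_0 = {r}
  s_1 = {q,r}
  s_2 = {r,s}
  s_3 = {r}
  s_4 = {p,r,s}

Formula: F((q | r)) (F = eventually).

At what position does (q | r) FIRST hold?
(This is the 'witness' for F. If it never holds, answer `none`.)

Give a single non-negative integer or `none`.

Answer: 0

Derivation:
s_0={r}: (q | r)=True q=False r=True
s_1={q,r}: (q | r)=True q=True r=True
s_2={r,s}: (q | r)=True q=False r=True
s_3={r}: (q | r)=True q=False r=True
s_4={p,r,s}: (q | r)=True q=False r=True
F((q | r)) holds; first witness at position 0.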